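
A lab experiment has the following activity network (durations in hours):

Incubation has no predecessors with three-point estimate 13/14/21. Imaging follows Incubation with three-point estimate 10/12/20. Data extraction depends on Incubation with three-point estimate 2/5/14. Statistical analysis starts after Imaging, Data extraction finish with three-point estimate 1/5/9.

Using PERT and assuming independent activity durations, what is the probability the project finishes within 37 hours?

te_Incubation = (13 + 4·14 + 21)/6 = 90/6 = 15; σ²_Incubation = ((21−13)/6)² = 1.778
te_Imaging = (10 + 4·12 + 20)/6 = 78/6 = 13; σ²_Imaging = ((20−10)/6)² = 2.778
te_Data extraction = (2 + 4·5 + 14)/6 = 36/6 = 6; σ²_Data extraction = ((14−2)/6)² = 4.000
te_Statistical analysis = (1 + 4·5 + 9)/6 = 30/6 = 5; σ²_Statistical analysis = ((9−1)/6)² = 1.778

Forward pass:
ES_Incubation = 0; EF_Incubation = 15
ES_Imaging = 15; EF_Imaging = 15+13 = 28
ES_Data extraction = 15; EF_Data extraction = 15+6 = 21
ES_Statistical analysis = max(EF_Imaging=28, EF_Data extraction=21) = 28; EF_Statistical analysis = 28+5 = 33
Expected project duration μ = 33 hours. Critical path: Incubation → Imaging → Statistical analysis.

Variance along critical path = 1.778 + 2.778 + 1.778 = 6.333; σ = √6.333 = 2.517 hours.
Z = (37 − 33) / 2.517 = 1.589
P(T ≤ 37) = Φ(1.589) ≈ 0.944

0.944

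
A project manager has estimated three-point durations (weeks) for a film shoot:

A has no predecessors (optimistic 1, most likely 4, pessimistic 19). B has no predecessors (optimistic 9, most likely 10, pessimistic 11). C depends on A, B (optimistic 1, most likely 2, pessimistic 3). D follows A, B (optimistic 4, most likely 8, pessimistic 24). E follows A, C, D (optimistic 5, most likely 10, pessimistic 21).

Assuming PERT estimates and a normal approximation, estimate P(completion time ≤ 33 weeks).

te_A = (1 + 4·4 + 19)/6 = 36/6 = 6; σ²_A = ((19−1)/6)² = 9.000
te_B = (9 + 4·10 + 11)/6 = 60/6 = 10; σ²_B = ((11−9)/6)² = 0.111
te_C = (1 + 4·2 + 3)/6 = 12/6 = 2; σ²_C = ((3−1)/6)² = 0.111
te_D = (4 + 4·8 + 24)/6 = 60/6 = 10; σ²_D = ((24−4)/6)² = 11.111
te_E = (5 + 4·10 + 21)/6 = 66/6 = 11; σ²_E = ((21−5)/6)² = 7.111

Forward pass:
ES_A = 0; EF_A = 6
ES_B = 0; EF_B = 10
ES_C = max(EF_A=6, EF_B=10) = 10; EF_C = 10+2 = 12
ES_D = max(EF_A=6, EF_B=10) = 10; EF_D = 10+10 = 20
ES_E = max(EF_A=6, EF_C=12, EF_D=20) = 20; EF_E = 20+11 = 31
Expected project duration μ = 31 weeks. Critical path: B → D → E.

Variance along critical path = 0.111 + 11.111 + 7.111 = 18.333; σ = √18.333 = 4.282 weeks.
Z = (33 − 31) / 4.282 = 0.467
P(T ≤ 33) = Φ(0.467) ≈ 0.680

0.680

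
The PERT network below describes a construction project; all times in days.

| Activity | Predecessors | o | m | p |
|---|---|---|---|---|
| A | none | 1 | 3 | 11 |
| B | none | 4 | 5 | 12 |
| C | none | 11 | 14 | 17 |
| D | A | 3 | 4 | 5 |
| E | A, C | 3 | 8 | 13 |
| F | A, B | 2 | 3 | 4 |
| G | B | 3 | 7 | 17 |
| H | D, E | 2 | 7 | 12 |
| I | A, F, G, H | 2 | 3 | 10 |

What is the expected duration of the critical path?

33 days

te_A = (1 + 4·3 + 11)/6 = 24/6 = 4
te_B = (4 + 4·5 + 12)/6 = 36/6 = 6
te_C = (11 + 4·14 + 17)/6 = 84/6 = 14
te_D = (3 + 4·4 + 5)/6 = 24/6 = 4
te_E = (3 + 4·8 + 13)/6 = 48/6 = 8
te_F = (2 + 4·3 + 4)/6 = 18/6 = 3
te_G = (3 + 4·7 + 17)/6 = 48/6 = 8
te_H = (2 + 4·7 + 12)/6 = 42/6 = 7
te_I = (2 + 4·3 + 10)/6 = 24/6 = 4

Forward pass:
ES_A = 0; EF_A = 4
ES_B = 0; EF_B = 6
ES_C = 0; EF_C = 14
ES_D = 4; EF_D = 4+4 = 8
ES_E = max(EF_A=4, EF_C=14) = 14; EF_E = 14+8 = 22
ES_F = max(EF_A=4, EF_B=6) = 6; EF_F = 6+3 = 9
ES_G = 6; EF_G = 6+8 = 14
ES_H = max(EF_D=8, EF_E=22) = 22; EF_H = 22+7 = 29
ES_I = max(EF_A=4, EF_F=9, EF_G=14, EF_H=29) = 29; EF_I = 29+4 = 33
Expected project duration μ = 33 days. Critical path: C → E → H → I.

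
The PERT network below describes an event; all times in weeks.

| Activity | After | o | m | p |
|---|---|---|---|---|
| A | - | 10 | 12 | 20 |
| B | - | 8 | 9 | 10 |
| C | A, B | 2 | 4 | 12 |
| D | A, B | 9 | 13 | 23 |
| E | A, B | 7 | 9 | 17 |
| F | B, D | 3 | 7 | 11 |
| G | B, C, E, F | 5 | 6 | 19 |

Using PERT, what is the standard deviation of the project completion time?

3.93 weeks

te_A = (10 + 4·12 + 20)/6 = 78/6 = 13; σ²_A = ((20−10)/6)² = 2.778
te_B = (8 + 4·9 + 10)/6 = 54/6 = 9; σ²_B = ((10−8)/6)² = 0.111
te_C = (2 + 4·4 + 12)/6 = 30/6 = 5; σ²_C = ((12−2)/6)² = 2.778
te_D = (9 + 4·13 + 23)/6 = 84/6 = 14; σ²_D = ((23−9)/6)² = 5.444
te_E = (7 + 4·9 + 17)/6 = 60/6 = 10; σ²_E = ((17−7)/6)² = 2.778
te_F = (3 + 4·7 + 11)/6 = 42/6 = 7; σ²_F = ((11−3)/6)² = 1.778
te_G = (5 + 4·6 + 19)/6 = 48/6 = 8; σ²_G = ((19−5)/6)² = 5.444

Forward pass:
ES_A = 0; EF_A = 13
ES_B = 0; EF_B = 9
ES_C = max(EF_A=13, EF_B=9) = 13; EF_C = 13+5 = 18
ES_D = max(EF_A=13, EF_B=9) = 13; EF_D = 13+14 = 27
ES_E = max(EF_A=13, EF_B=9) = 13; EF_E = 13+10 = 23
ES_F = max(EF_B=9, EF_D=27) = 27; EF_F = 27+7 = 34
ES_G = max(EF_B=9, EF_C=18, EF_E=23, EF_F=34) = 34; EF_G = 34+8 = 42
Expected project duration μ = 42 weeks. Critical path: A → D → F → G.

Variance along critical path = 2.778 + 5.444 + 1.778 + 5.444 = 15.444
σ = √15.444 = 3.930 weeks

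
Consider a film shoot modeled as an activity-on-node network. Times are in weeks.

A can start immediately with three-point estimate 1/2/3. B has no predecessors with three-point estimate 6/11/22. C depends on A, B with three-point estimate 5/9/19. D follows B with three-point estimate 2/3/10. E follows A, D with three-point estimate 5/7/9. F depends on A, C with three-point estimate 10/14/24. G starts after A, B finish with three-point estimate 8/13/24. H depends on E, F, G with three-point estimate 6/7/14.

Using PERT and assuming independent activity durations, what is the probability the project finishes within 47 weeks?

te_A = (1 + 4·2 + 3)/6 = 12/6 = 2; σ²_A = ((3−1)/6)² = 0.111
te_B = (6 + 4·11 + 22)/6 = 72/6 = 12; σ²_B = ((22−6)/6)² = 7.111
te_C = (5 + 4·9 + 19)/6 = 60/6 = 10; σ²_C = ((19−5)/6)² = 5.444
te_D = (2 + 4·3 + 10)/6 = 24/6 = 4; σ²_D = ((10−2)/6)² = 1.778
te_E = (5 + 4·7 + 9)/6 = 42/6 = 7; σ²_E = ((9−5)/6)² = 0.444
te_F = (10 + 4·14 + 24)/6 = 90/6 = 15; σ²_F = ((24−10)/6)² = 5.444
te_G = (8 + 4·13 + 24)/6 = 84/6 = 14; σ²_G = ((24−8)/6)² = 7.111
te_H = (6 + 4·7 + 14)/6 = 48/6 = 8; σ²_H = ((14−6)/6)² = 1.778

Forward pass:
ES_A = 0; EF_A = 2
ES_B = 0; EF_B = 12
ES_C = max(EF_A=2, EF_B=12) = 12; EF_C = 12+10 = 22
ES_D = 12; EF_D = 12+4 = 16
ES_E = max(EF_A=2, EF_D=16) = 16; EF_E = 16+7 = 23
ES_F = max(EF_A=2, EF_C=22) = 22; EF_F = 22+15 = 37
ES_G = max(EF_A=2, EF_B=12) = 12; EF_G = 12+14 = 26
ES_H = max(EF_E=23, EF_F=37, EF_G=26) = 37; EF_H = 37+8 = 45
Expected project duration μ = 45 weeks. Critical path: B → C → F → H.

Variance along critical path = 7.111 + 5.444 + 5.444 + 1.778 = 19.778; σ = √19.778 = 4.447 weeks.
Z = (47 − 45) / 4.447 = 0.450
P(T ≤ 47) = Φ(0.450) ≈ 0.674

0.674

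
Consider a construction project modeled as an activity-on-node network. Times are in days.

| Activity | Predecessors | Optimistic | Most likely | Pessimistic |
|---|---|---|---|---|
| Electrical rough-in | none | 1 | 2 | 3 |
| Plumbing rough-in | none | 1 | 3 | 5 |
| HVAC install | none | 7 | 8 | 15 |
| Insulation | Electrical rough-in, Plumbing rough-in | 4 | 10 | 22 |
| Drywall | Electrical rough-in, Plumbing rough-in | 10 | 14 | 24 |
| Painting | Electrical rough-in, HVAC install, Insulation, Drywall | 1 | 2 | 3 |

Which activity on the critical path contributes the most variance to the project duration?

Drywall

te_Electrical rough-in = (1 + 4·2 + 3)/6 = 12/6 = 2; σ²_Electrical rough-in = ((3−1)/6)² = 0.111
te_Plumbing rough-in = (1 + 4·3 + 5)/6 = 18/6 = 3; σ²_Plumbing rough-in = ((5−1)/6)² = 0.444
te_HVAC install = (7 + 4·8 + 15)/6 = 54/6 = 9; σ²_HVAC install = ((15−7)/6)² = 1.778
te_Insulation = (4 + 4·10 + 22)/6 = 66/6 = 11; σ²_Insulation = ((22−4)/6)² = 9.000
te_Drywall = (10 + 4·14 + 24)/6 = 90/6 = 15; σ²_Drywall = ((24−10)/6)² = 5.444
te_Painting = (1 + 4·2 + 3)/6 = 12/6 = 2; σ²_Painting = ((3−1)/6)² = 0.111

Forward pass:
ES_Electrical rough-in = 0; EF_Electrical rough-in = 2
ES_Plumbing rough-in = 0; EF_Plumbing rough-in = 3
ES_HVAC install = 0; EF_HVAC install = 9
ES_Insulation = max(EF_Electrical rough-in=2, EF_Plumbing rough-in=3) = 3; EF_Insulation = 3+11 = 14
ES_Drywall = max(EF_Electrical rough-in=2, EF_Plumbing rough-in=3) = 3; EF_Drywall = 3+15 = 18
ES_Painting = max(EF_Electrical rough-in=2, EF_HVAC install=9, EF_Insulation=14, EF_Drywall=18) = 18; EF_Painting = 18+2 = 20
Expected project duration μ = 20 days. Critical path: Plumbing rough-in → Drywall → Painting.

Variances on critical path: σ²_Plumbing rough-in=0.444, σ²_Drywall=5.444, σ²_Painting=0.111.
Largest is σ²_Drywall = 5.444.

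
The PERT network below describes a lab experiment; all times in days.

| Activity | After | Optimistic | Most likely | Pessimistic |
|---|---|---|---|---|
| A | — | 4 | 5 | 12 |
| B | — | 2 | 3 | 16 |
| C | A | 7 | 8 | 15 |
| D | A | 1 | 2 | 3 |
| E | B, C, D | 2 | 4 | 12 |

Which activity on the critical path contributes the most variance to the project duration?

te_A = (4 + 4·5 + 12)/6 = 36/6 = 6; σ²_A = ((12−4)/6)² = 1.778
te_B = (2 + 4·3 + 16)/6 = 30/6 = 5; σ²_B = ((16−2)/6)² = 5.444
te_C = (7 + 4·8 + 15)/6 = 54/6 = 9; σ²_C = ((15−7)/6)² = 1.778
te_D = (1 + 4·2 + 3)/6 = 12/6 = 2; σ²_D = ((3−1)/6)² = 0.111
te_E = (2 + 4·4 + 12)/6 = 30/6 = 5; σ²_E = ((12−2)/6)² = 2.778

Forward pass:
ES_A = 0; EF_A = 6
ES_B = 0; EF_B = 5
ES_C = 6; EF_C = 6+9 = 15
ES_D = 6; EF_D = 6+2 = 8
ES_E = max(EF_B=5, EF_C=15, EF_D=8) = 15; EF_E = 15+5 = 20
Expected project duration μ = 20 days. Critical path: A → C → E.

Variances on critical path: σ²_A=1.778, σ²_C=1.778, σ²_E=2.778.
Largest is σ²_E = 2.778.

E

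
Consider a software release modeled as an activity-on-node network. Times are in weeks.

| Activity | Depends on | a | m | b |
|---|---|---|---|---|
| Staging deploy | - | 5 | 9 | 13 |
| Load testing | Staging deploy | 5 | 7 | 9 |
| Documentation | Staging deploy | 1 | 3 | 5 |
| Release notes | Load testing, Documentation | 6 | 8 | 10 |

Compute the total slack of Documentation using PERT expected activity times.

4 weeks

te_Staging deploy = (5 + 4·9 + 13)/6 = 54/6 = 9
te_Load testing = (5 + 4·7 + 9)/6 = 42/6 = 7
te_Documentation = (1 + 4·3 + 5)/6 = 18/6 = 3
te_Release notes = (6 + 4·8 + 10)/6 = 48/6 = 8

Forward pass:
ES_Staging deploy = 0; EF_Staging deploy = 9
ES_Load testing = 9; EF_Load testing = 9+7 = 16
ES_Documentation = 9; EF_Documentation = 9+3 = 12
ES_Release notes = max(EF_Load testing=16, EF_Documentation=12) = 16; EF_Release notes = 16+8 = 24
Expected project duration μ = 24 weeks. Critical path: Staging deploy → Load testing → Release notes.

Backward pass:
LF_Release notes = 24; LS_Release notes = 24−8 = 16
LF_Documentation = LS_Release notes = 16; LS_Documentation = 16−3 = 13
LF_Load testing = LS_Release notes = 16; LS_Load testing = 16−7 = 9
LF_Staging deploy = min(LS_Load testing=9, LS_Documentation=13) = 9; LS_Staging deploy = 9−9 = 0
Slack_Documentation = LS_Documentation − ES_Documentation = 13 − 9 = 4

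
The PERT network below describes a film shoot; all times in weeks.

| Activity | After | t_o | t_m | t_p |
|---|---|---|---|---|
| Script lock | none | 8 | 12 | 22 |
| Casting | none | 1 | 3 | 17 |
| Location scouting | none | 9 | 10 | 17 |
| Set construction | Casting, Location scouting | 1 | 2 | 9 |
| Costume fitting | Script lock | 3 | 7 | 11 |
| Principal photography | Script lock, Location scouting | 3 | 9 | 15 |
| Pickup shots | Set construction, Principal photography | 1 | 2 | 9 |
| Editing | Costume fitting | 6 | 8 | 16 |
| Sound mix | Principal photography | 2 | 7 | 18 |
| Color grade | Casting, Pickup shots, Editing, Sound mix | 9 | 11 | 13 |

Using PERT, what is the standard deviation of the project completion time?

4.12 weeks

te_Script lock = (8 + 4·12 + 22)/6 = 78/6 = 13; σ²_Script lock = ((22−8)/6)² = 5.444
te_Casting = (1 + 4·3 + 17)/6 = 30/6 = 5; σ²_Casting = ((17−1)/6)² = 7.111
te_Location scouting = (9 + 4·10 + 17)/6 = 66/6 = 11; σ²_Location scouting = ((17−9)/6)² = 1.778
te_Set construction = (1 + 4·2 + 9)/6 = 18/6 = 3; σ²_Set construction = ((9−1)/6)² = 1.778
te_Costume fitting = (3 + 4·7 + 11)/6 = 42/6 = 7; σ²_Costume fitting = ((11−3)/6)² = 1.778
te_Principal photography = (3 + 4·9 + 15)/6 = 54/6 = 9; σ²_Principal photography = ((15−3)/6)² = 4.000
te_Pickup shots = (1 + 4·2 + 9)/6 = 18/6 = 3; σ²_Pickup shots = ((9−1)/6)² = 1.778
te_Editing = (6 + 4·8 + 16)/6 = 54/6 = 9; σ²_Editing = ((16−6)/6)² = 2.778
te_Sound mix = (2 + 4·7 + 18)/6 = 48/6 = 8; σ²_Sound mix = ((18−2)/6)² = 7.111
te_Color grade = (9 + 4·11 + 13)/6 = 66/6 = 11; σ²_Color grade = ((13−9)/6)² = 0.444

Forward pass:
ES_Script lock = 0; EF_Script lock = 13
ES_Casting = 0; EF_Casting = 5
ES_Location scouting = 0; EF_Location scouting = 11
ES_Set construction = max(EF_Casting=5, EF_Location scouting=11) = 11; EF_Set construction = 11+3 = 14
ES_Costume fitting = 13; EF_Costume fitting = 13+7 = 20
ES_Principal photography = max(EF_Script lock=13, EF_Location scouting=11) = 13; EF_Principal photography = 13+9 = 22
ES_Pickup shots = max(EF_Set construction=14, EF_Principal photography=22) = 22; EF_Pickup shots = 22+3 = 25
ES_Editing = 20; EF_Editing = 20+9 = 29
ES_Sound mix = 22; EF_Sound mix = 22+8 = 30
ES_Color grade = max(EF_Casting=5, EF_Pickup shots=25, EF_Editing=29, EF_Sound mix=30) = 30; EF_Color grade = 30+11 = 41
Expected project duration μ = 41 weeks. Critical path: Script lock → Principal photography → Sound mix → Color grade.

Variance along critical path = 5.444 + 4.000 + 7.111 + 0.444 = 17.000
σ = √17.000 = 4.123 weeks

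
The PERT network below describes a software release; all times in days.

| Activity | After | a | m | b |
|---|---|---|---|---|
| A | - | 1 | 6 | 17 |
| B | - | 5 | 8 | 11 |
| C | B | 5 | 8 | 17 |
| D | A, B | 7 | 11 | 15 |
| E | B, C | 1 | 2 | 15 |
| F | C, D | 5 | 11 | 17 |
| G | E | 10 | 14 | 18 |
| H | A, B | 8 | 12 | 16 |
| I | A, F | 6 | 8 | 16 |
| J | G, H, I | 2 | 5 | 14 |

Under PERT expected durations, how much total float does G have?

te_A = (1 + 4·6 + 17)/6 = 42/6 = 7
te_B = (5 + 4·8 + 11)/6 = 48/6 = 8
te_C = (5 + 4·8 + 17)/6 = 54/6 = 9
te_D = (7 + 4·11 + 15)/6 = 66/6 = 11
te_E = (1 + 4·2 + 15)/6 = 24/6 = 4
te_F = (5 + 4·11 + 17)/6 = 66/6 = 11
te_G = (10 + 4·14 + 18)/6 = 84/6 = 14
te_H = (8 + 4·12 + 16)/6 = 72/6 = 12
te_I = (6 + 4·8 + 16)/6 = 54/6 = 9
te_J = (2 + 4·5 + 14)/6 = 36/6 = 6

Forward pass:
ES_A = 0; EF_A = 7
ES_B = 0; EF_B = 8
ES_C = 8; EF_C = 8+9 = 17
ES_D = max(EF_A=7, EF_B=8) = 8; EF_D = 8+11 = 19
ES_E = max(EF_B=8, EF_C=17) = 17; EF_E = 17+4 = 21
ES_F = max(EF_C=17, EF_D=19) = 19; EF_F = 19+11 = 30
ES_G = 21; EF_G = 21+14 = 35
ES_H = max(EF_A=7, EF_B=8) = 8; EF_H = 8+12 = 20
ES_I = max(EF_A=7, EF_F=30) = 30; EF_I = 30+9 = 39
ES_J = max(EF_G=35, EF_H=20, EF_I=39) = 39; EF_J = 39+6 = 45
Expected project duration μ = 45 days. Critical path: B → D → F → I → J.

Backward pass:
LF_J = 45; LS_J = 45−6 = 39
LF_I = LS_J = 39; LS_I = 39−9 = 30
LF_H = LS_J = 39; LS_H = 39−12 = 27
LF_G = LS_J = 39; LS_G = 39−14 = 25
LF_F = LS_I = 30; LS_F = 30−11 = 19
LF_E = LS_G = 25; LS_E = 25−4 = 21
LF_D = LS_F = 19; LS_D = 19−11 = 8
LF_C = min(LS_E=21, LS_F=19) = 19; LS_C = 19−9 = 10
LF_B = min(LS_C=10, LS_D=8, LS_E=21, LS_H=27) = 8; LS_B = 8−8 = 0
LF_A = min(LS_D=8, LS_H=27, LS_I=30) = 8; LS_A = 8−7 = 1
Slack_G = LS_G − ES_G = 25 − 21 = 4

4 days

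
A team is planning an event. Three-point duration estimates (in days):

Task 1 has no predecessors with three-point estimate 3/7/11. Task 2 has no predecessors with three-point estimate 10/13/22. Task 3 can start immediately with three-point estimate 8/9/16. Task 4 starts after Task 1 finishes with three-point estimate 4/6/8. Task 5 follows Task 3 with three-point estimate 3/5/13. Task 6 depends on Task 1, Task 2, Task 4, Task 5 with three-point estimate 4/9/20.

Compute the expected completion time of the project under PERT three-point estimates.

te_Task 1 = (3 + 4·7 + 11)/6 = 42/6 = 7
te_Task 2 = (10 + 4·13 + 22)/6 = 84/6 = 14
te_Task 3 = (8 + 4·9 + 16)/6 = 60/6 = 10
te_Task 4 = (4 + 4·6 + 8)/6 = 36/6 = 6
te_Task 5 = (3 + 4·5 + 13)/6 = 36/6 = 6
te_Task 6 = (4 + 4·9 + 20)/6 = 60/6 = 10

Forward pass:
ES_Task 1 = 0; EF_Task 1 = 7
ES_Task 2 = 0; EF_Task 2 = 14
ES_Task 3 = 0; EF_Task 3 = 10
ES_Task 4 = 7; EF_Task 4 = 7+6 = 13
ES_Task 5 = 10; EF_Task 5 = 10+6 = 16
ES_Task 6 = max(EF_Task 1=7, EF_Task 2=14, EF_Task 4=13, EF_Task 5=16) = 16; EF_Task 6 = 16+10 = 26
Expected project duration μ = 26 days. Critical path: Task 3 → Task 5 → Task 6.

26 days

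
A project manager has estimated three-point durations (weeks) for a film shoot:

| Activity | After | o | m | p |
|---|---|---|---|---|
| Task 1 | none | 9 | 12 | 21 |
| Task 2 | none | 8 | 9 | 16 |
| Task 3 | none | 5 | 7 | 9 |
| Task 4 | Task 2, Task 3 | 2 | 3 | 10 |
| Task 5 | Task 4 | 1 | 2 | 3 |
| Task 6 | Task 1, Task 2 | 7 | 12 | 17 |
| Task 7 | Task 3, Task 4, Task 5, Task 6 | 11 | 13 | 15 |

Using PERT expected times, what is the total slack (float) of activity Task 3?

12 weeks

te_Task 1 = (9 + 4·12 + 21)/6 = 78/6 = 13
te_Task 2 = (8 + 4·9 + 16)/6 = 60/6 = 10
te_Task 3 = (5 + 4·7 + 9)/6 = 42/6 = 7
te_Task 4 = (2 + 4·3 + 10)/6 = 24/6 = 4
te_Task 5 = (1 + 4·2 + 3)/6 = 12/6 = 2
te_Task 6 = (7 + 4·12 + 17)/6 = 72/6 = 12
te_Task 7 = (11 + 4·13 + 15)/6 = 78/6 = 13

Forward pass:
ES_Task 1 = 0; EF_Task 1 = 13
ES_Task 2 = 0; EF_Task 2 = 10
ES_Task 3 = 0; EF_Task 3 = 7
ES_Task 4 = max(EF_Task 2=10, EF_Task 3=7) = 10; EF_Task 4 = 10+4 = 14
ES_Task 5 = 14; EF_Task 5 = 14+2 = 16
ES_Task 6 = max(EF_Task 1=13, EF_Task 2=10) = 13; EF_Task 6 = 13+12 = 25
ES_Task 7 = max(EF_Task 3=7, EF_Task 4=14, EF_Task 5=16, EF_Task 6=25) = 25; EF_Task 7 = 25+13 = 38
Expected project duration μ = 38 weeks. Critical path: Task 1 → Task 6 → Task 7.

Backward pass:
LF_Task 7 = 38; LS_Task 7 = 38−13 = 25
LF_Task 6 = LS_Task 7 = 25; LS_Task 6 = 25−12 = 13
LF_Task 5 = LS_Task 7 = 25; LS_Task 5 = 25−2 = 23
LF_Task 4 = min(LS_Task 5=23, LS_Task 7=25) = 23; LS_Task 4 = 23−4 = 19
LF_Task 3 = min(LS_Task 4=19, LS_Task 7=25) = 19; LS_Task 3 = 19−7 = 12
LF_Task 2 = min(LS_Task 4=19, LS_Task 6=13) = 13; LS_Task 2 = 13−10 = 3
LF_Task 1 = LS_Task 6 = 13; LS_Task 1 = 13−13 = 0
Slack_Task 3 = LS_Task 3 − ES_Task 3 = 12 − 0 = 12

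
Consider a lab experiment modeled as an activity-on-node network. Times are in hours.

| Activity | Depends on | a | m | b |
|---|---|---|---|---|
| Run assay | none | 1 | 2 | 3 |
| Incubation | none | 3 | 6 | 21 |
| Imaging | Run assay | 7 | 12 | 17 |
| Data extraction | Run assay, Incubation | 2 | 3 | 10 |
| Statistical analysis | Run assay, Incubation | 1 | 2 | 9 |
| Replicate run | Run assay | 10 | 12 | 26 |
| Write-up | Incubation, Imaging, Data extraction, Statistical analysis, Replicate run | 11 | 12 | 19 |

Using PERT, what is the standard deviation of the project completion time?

3.00 hours

te_Run assay = (1 + 4·2 + 3)/6 = 12/6 = 2; σ²_Run assay = ((3−1)/6)² = 0.111
te_Incubation = (3 + 4·6 + 21)/6 = 48/6 = 8; σ²_Incubation = ((21−3)/6)² = 9.000
te_Imaging = (7 + 4·12 + 17)/6 = 72/6 = 12; σ²_Imaging = ((17−7)/6)² = 2.778
te_Data extraction = (2 + 4·3 + 10)/6 = 24/6 = 4; σ²_Data extraction = ((10−2)/6)² = 1.778
te_Statistical analysis = (1 + 4·2 + 9)/6 = 18/6 = 3; σ²_Statistical analysis = ((9−1)/6)² = 1.778
te_Replicate run = (10 + 4·12 + 26)/6 = 84/6 = 14; σ²_Replicate run = ((26−10)/6)² = 7.111
te_Write-up = (11 + 4·12 + 19)/6 = 78/6 = 13; σ²_Write-up = ((19−11)/6)² = 1.778

Forward pass:
ES_Run assay = 0; EF_Run assay = 2
ES_Incubation = 0; EF_Incubation = 8
ES_Imaging = 2; EF_Imaging = 2+12 = 14
ES_Data extraction = max(EF_Run assay=2, EF_Incubation=8) = 8; EF_Data extraction = 8+4 = 12
ES_Statistical analysis = max(EF_Run assay=2, EF_Incubation=8) = 8; EF_Statistical analysis = 8+3 = 11
ES_Replicate run = 2; EF_Replicate run = 2+14 = 16
ES_Write-up = max(EF_Incubation=8, EF_Imaging=14, EF_Data extraction=12, EF_Statistical analysis=11, EF_Replicate run=16) = 16; EF_Write-up = 16+13 = 29
Expected project duration μ = 29 hours. Critical path: Run assay → Replicate run → Write-up.

Variance along critical path = 0.111 + 7.111 + 1.778 = 9.000
σ = √9.000 = 3.000 hours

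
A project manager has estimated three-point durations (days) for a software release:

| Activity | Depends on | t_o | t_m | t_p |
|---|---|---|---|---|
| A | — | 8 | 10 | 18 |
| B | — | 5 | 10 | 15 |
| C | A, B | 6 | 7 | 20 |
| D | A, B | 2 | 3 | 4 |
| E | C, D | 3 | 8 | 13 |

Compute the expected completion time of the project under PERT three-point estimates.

te_A = (8 + 4·10 + 18)/6 = 66/6 = 11
te_B = (5 + 4·10 + 15)/6 = 60/6 = 10
te_C = (6 + 4·7 + 20)/6 = 54/6 = 9
te_D = (2 + 4·3 + 4)/6 = 18/6 = 3
te_E = (3 + 4·8 + 13)/6 = 48/6 = 8

Forward pass:
ES_A = 0; EF_A = 11
ES_B = 0; EF_B = 10
ES_C = max(EF_A=11, EF_B=10) = 11; EF_C = 11+9 = 20
ES_D = max(EF_A=11, EF_B=10) = 11; EF_D = 11+3 = 14
ES_E = max(EF_C=20, EF_D=14) = 20; EF_E = 20+8 = 28
Expected project duration μ = 28 days. Critical path: A → C → E.

28 days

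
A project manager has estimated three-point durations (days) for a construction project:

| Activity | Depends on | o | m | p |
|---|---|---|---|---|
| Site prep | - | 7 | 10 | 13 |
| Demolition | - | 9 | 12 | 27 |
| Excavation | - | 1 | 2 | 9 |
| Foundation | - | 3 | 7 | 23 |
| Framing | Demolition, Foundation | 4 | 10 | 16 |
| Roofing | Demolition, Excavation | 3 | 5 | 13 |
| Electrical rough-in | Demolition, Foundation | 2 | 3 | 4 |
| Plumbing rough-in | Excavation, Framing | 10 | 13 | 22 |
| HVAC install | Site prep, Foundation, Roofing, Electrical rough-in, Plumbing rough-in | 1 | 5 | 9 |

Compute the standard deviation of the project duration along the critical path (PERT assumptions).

te_Site prep = (7 + 4·10 + 13)/6 = 60/6 = 10; σ²_Site prep = ((13−7)/6)² = 1.000
te_Demolition = (9 + 4·12 + 27)/6 = 84/6 = 14; σ²_Demolition = ((27−9)/6)² = 9.000
te_Excavation = (1 + 4·2 + 9)/6 = 18/6 = 3; σ²_Excavation = ((9−1)/6)² = 1.778
te_Foundation = (3 + 4·7 + 23)/6 = 54/6 = 9; σ²_Foundation = ((23−3)/6)² = 11.111
te_Framing = (4 + 4·10 + 16)/6 = 60/6 = 10; σ²_Framing = ((16−4)/6)² = 4.000
te_Roofing = (3 + 4·5 + 13)/6 = 36/6 = 6; σ²_Roofing = ((13−3)/6)² = 2.778
te_Electrical rough-in = (2 + 4·3 + 4)/6 = 18/6 = 3; σ²_Electrical rough-in = ((4−2)/6)² = 0.111
te_Plumbing rough-in = (10 + 4·13 + 22)/6 = 84/6 = 14; σ²_Plumbing rough-in = ((22−10)/6)² = 4.000
te_HVAC install = (1 + 4·5 + 9)/6 = 30/6 = 5; σ²_HVAC install = ((9−1)/6)² = 1.778

Forward pass:
ES_Site prep = 0; EF_Site prep = 10
ES_Demolition = 0; EF_Demolition = 14
ES_Excavation = 0; EF_Excavation = 3
ES_Foundation = 0; EF_Foundation = 9
ES_Framing = max(EF_Demolition=14, EF_Foundation=9) = 14; EF_Framing = 14+10 = 24
ES_Roofing = max(EF_Demolition=14, EF_Excavation=3) = 14; EF_Roofing = 14+6 = 20
ES_Electrical rough-in = max(EF_Demolition=14, EF_Foundation=9) = 14; EF_Electrical rough-in = 14+3 = 17
ES_Plumbing rough-in = max(EF_Excavation=3, EF_Framing=24) = 24; EF_Plumbing rough-in = 24+14 = 38
ES_HVAC install = max(EF_Site prep=10, EF_Foundation=9, EF_Roofing=20, EF_Electrical rough-in=17, EF_Plumbing rough-in=38) = 38; EF_HVAC install = 38+5 = 43
Expected project duration μ = 43 days. Critical path: Demolition → Framing → Plumbing rough-in → HVAC install.

Variance along critical path = 9.000 + 4.000 + 4.000 + 1.778 = 18.778
σ = √18.778 = 4.333 days

4.33 days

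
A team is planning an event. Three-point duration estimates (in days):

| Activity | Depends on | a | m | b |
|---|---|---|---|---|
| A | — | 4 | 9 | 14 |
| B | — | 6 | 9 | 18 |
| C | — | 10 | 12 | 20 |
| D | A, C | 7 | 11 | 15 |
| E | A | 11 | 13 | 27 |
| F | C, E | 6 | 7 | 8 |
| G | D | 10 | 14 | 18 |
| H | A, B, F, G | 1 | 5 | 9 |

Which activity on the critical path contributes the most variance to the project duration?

te_A = (4 + 4·9 + 14)/6 = 54/6 = 9; σ²_A = ((14−4)/6)² = 2.778
te_B = (6 + 4·9 + 18)/6 = 60/6 = 10; σ²_B = ((18−6)/6)² = 4.000
te_C = (10 + 4·12 + 20)/6 = 78/6 = 13; σ²_C = ((20−10)/6)² = 2.778
te_D = (7 + 4·11 + 15)/6 = 66/6 = 11; σ²_D = ((15−7)/6)² = 1.778
te_E = (11 + 4·13 + 27)/6 = 90/6 = 15; σ²_E = ((27−11)/6)² = 7.111
te_F = (6 + 4·7 + 8)/6 = 42/6 = 7; σ²_F = ((8−6)/6)² = 0.111
te_G = (10 + 4·14 + 18)/6 = 84/6 = 14; σ²_G = ((18−10)/6)² = 1.778
te_H = (1 + 4·5 + 9)/6 = 30/6 = 5; σ²_H = ((9−1)/6)² = 1.778

Forward pass:
ES_A = 0; EF_A = 9
ES_B = 0; EF_B = 10
ES_C = 0; EF_C = 13
ES_D = max(EF_A=9, EF_C=13) = 13; EF_D = 13+11 = 24
ES_E = 9; EF_E = 9+15 = 24
ES_F = max(EF_C=13, EF_E=24) = 24; EF_F = 24+7 = 31
ES_G = 24; EF_G = 24+14 = 38
ES_H = max(EF_A=9, EF_B=10, EF_F=31, EF_G=38) = 38; EF_H = 38+5 = 43
Expected project duration μ = 43 days. Critical path: C → D → G → H.

Variances on critical path: σ²_C=2.778, σ²_D=1.778, σ²_G=1.778, σ²_H=1.778.
Largest is σ²_C = 2.778.

C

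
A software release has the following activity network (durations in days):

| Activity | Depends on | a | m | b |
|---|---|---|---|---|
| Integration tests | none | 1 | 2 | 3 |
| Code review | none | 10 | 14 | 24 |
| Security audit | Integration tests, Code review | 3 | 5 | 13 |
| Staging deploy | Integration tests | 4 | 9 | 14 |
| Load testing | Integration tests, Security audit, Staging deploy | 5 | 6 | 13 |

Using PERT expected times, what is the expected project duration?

28 days

te_Integration tests = (1 + 4·2 + 3)/6 = 12/6 = 2
te_Code review = (10 + 4·14 + 24)/6 = 90/6 = 15
te_Security audit = (3 + 4·5 + 13)/6 = 36/6 = 6
te_Staging deploy = (4 + 4·9 + 14)/6 = 54/6 = 9
te_Load testing = (5 + 4·6 + 13)/6 = 42/6 = 7

Forward pass:
ES_Integration tests = 0; EF_Integration tests = 2
ES_Code review = 0; EF_Code review = 15
ES_Security audit = max(EF_Integration tests=2, EF_Code review=15) = 15; EF_Security audit = 15+6 = 21
ES_Staging deploy = 2; EF_Staging deploy = 2+9 = 11
ES_Load testing = max(EF_Integration tests=2, EF_Security audit=21, EF_Staging deploy=11) = 21; EF_Load testing = 21+7 = 28
Expected project duration μ = 28 days. Critical path: Code review → Security audit → Load testing.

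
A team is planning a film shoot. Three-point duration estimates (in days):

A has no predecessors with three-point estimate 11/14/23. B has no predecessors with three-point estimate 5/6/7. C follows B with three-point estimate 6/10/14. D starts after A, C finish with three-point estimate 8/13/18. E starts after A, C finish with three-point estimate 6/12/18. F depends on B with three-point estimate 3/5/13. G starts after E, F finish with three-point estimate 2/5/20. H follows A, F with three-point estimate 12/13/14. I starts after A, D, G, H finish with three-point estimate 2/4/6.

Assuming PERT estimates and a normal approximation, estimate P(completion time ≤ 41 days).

0.695

te_A = (11 + 4·14 + 23)/6 = 90/6 = 15; σ²_A = ((23−11)/6)² = 4.000
te_B = (5 + 4·6 + 7)/6 = 36/6 = 6; σ²_B = ((7−5)/6)² = 0.111
te_C = (6 + 4·10 + 14)/6 = 60/6 = 10; σ²_C = ((14−6)/6)² = 1.778
te_D = (8 + 4·13 + 18)/6 = 78/6 = 13; σ²_D = ((18−8)/6)² = 2.778
te_E = (6 + 4·12 + 18)/6 = 72/6 = 12; σ²_E = ((18−6)/6)² = 4.000
te_F = (3 + 4·5 + 13)/6 = 36/6 = 6; σ²_F = ((13−3)/6)² = 2.778
te_G = (2 + 4·5 + 20)/6 = 42/6 = 7; σ²_G = ((20−2)/6)² = 9.000
te_H = (12 + 4·13 + 14)/6 = 78/6 = 13; σ²_H = ((14−12)/6)² = 0.111
te_I = (2 + 4·4 + 6)/6 = 24/6 = 4; σ²_I = ((6−2)/6)² = 0.444

Forward pass:
ES_A = 0; EF_A = 15
ES_B = 0; EF_B = 6
ES_C = 6; EF_C = 6+10 = 16
ES_D = max(EF_A=15, EF_C=16) = 16; EF_D = 16+13 = 29
ES_E = max(EF_A=15, EF_C=16) = 16; EF_E = 16+12 = 28
ES_F = 6; EF_F = 6+6 = 12
ES_G = max(EF_E=28, EF_F=12) = 28; EF_G = 28+7 = 35
ES_H = max(EF_A=15, EF_F=12) = 15; EF_H = 15+13 = 28
ES_I = max(EF_A=15, EF_D=29, EF_G=35, EF_H=28) = 35; EF_I = 35+4 = 39
Expected project duration μ = 39 days. Critical path: B → C → E → G → I.

Variance along critical path = 0.111 + 1.778 + 4.000 + 9.000 + 0.444 = 15.333; σ = √15.333 = 3.916 days.
Z = (41 − 39) / 3.916 = 0.511
P(T ≤ 41) = Φ(0.511) ≈ 0.695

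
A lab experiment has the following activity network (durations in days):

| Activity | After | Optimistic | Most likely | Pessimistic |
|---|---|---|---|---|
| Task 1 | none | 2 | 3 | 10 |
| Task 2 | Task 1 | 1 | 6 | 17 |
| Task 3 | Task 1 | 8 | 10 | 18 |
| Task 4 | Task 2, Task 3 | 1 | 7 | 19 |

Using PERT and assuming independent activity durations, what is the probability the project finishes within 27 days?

0.861

te_Task 1 = (2 + 4·3 + 10)/6 = 24/6 = 4; σ²_Task 1 = ((10−2)/6)² = 1.778
te_Task 2 = (1 + 4·6 + 17)/6 = 42/6 = 7; σ²_Task 2 = ((17−1)/6)² = 7.111
te_Task 3 = (8 + 4·10 + 18)/6 = 66/6 = 11; σ²_Task 3 = ((18−8)/6)² = 2.778
te_Task 4 = (1 + 4·7 + 19)/6 = 48/6 = 8; σ²_Task 4 = ((19−1)/6)² = 9.000

Forward pass:
ES_Task 1 = 0; EF_Task 1 = 4
ES_Task 2 = 4; EF_Task 2 = 4+7 = 11
ES_Task 3 = 4; EF_Task 3 = 4+11 = 15
ES_Task 4 = max(EF_Task 2=11, EF_Task 3=15) = 15; EF_Task 4 = 15+8 = 23
Expected project duration μ = 23 days. Critical path: Task 1 → Task 3 → Task 4.

Variance along critical path = 1.778 + 2.778 + 9.000 = 13.556; σ = √13.556 = 3.682 days.
Z = (27 − 23) / 3.682 = 1.086
P(T ≤ 27) = Φ(1.086) ≈ 0.861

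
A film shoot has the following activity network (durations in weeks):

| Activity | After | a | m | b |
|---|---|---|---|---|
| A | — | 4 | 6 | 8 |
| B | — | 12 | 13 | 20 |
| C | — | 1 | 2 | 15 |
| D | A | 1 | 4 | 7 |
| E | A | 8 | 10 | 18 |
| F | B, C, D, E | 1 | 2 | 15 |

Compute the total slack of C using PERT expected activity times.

te_A = (4 + 4·6 + 8)/6 = 36/6 = 6
te_B = (12 + 4·13 + 20)/6 = 84/6 = 14
te_C = (1 + 4·2 + 15)/6 = 24/6 = 4
te_D = (1 + 4·4 + 7)/6 = 24/6 = 4
te_E = (8 + 4·10 + 18)/6 = 66/6 = 11
te_F = (1 + 4·2 + 15)/6 = 24/6 = 4

Forward pass:
ES_A = 0; EF_A = 6
ES_B = 0; EF_B = 14
ES_C = 0; EF_C = 4
ES_D = 6; EF_D = 6+4 = 10
ES_E = 6; EF_E = 6+11 = 17
ES_F = max(EF_B=14, EF_C=4, EF_D=10, EF_E=17) = 17; EF_F = 17+4 = 21
Expected project duration μ = 21 weeks. Critical path: A → E → F.

Backward pass:
LF_F = 21; LS_F = 21−4 = 17
LF_E = LS_F = 17; LS_E = 17−11 = 6
LF_D = LS_F = 17; LS_D = 17−4 = 13
LF_C = LS_F = 17; LS_C = 17−4 = 13
LF_B = LS_F = 17; LS_B = 17−14 = 3
LF_A = min(LS_D=13, LS_E=6) = 6; LS_A = 6−6 = 0
Slack_C = LS_C − ES_C = 13 − 0 = 13

13 weeks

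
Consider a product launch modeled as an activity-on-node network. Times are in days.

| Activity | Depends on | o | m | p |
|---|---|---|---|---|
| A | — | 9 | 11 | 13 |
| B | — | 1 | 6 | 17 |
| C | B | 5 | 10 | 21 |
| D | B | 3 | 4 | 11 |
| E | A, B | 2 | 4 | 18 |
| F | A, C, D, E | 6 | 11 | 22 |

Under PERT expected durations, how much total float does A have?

1 days

te_A = (9 + 4·11 + 13)/6 = 66/6 = 11
te_B = (1 + 4·6 + 17)/6 = 42/6 = 7
te_C = (5 + 4·10 + 21)/6 = 66/6 = 11
te_D = (3 + 4·4 + 11)/6 = 30/6 = 5
te_E = (2 + 4·4 + 18)/6 = 36/6 = 6
te_F = (6 + 4·11 + 22)/6 = 72/6 = 12

Forward pass:
ES_A = 0; EF_A = 11
ES_B = 0; EF_B = 7
ES_C = 7; EF_C = 7+11 = 18
ES_D = 7; EF_D = 7+5 = 12
ES_E = max(EF_A=11, EF_B=7) = 11; EF_E = 11+6 = 17
ES_F = max(EF_A=11, EF_C=18, EF_D=12, EF_E=17) = 18; EF_F = 18+12 = 30
Expected project duration μ = 30 days. Critical path: B → C → F.

Backward pass:
LF_F = 30; LS_F = 30−12 = 18
LF_E = LS_F = 18; LS_E = 18−6 = 12
LF_D = LS_F = 18; LS_D = 18−5 = 13
LF_C = LS_F = 18; LS_C = 18−11 = 7
LF_B = min(LS_C=7, LS_D=13, LS_E=12) = 7; LS_B = 7−7 = 0
LF_A = min(LS_E=12, LS_F=18) = 12; LS_A = 12−11 = 1
Slack_A = LS_A − ES_A = 1 − 0 = 1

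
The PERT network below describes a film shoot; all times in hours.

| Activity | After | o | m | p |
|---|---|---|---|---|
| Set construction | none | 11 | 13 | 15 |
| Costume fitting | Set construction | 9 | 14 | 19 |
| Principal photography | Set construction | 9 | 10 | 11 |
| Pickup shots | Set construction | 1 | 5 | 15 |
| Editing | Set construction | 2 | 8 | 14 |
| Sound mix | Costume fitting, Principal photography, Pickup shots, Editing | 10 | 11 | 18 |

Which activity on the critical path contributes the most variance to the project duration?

te_Set construction = (11 + 4·13 + 15)/6 = 78/6 = 13; σ²_Set construction = ((15−11)/6)² = 0.444
te_Costume fitting = (9 + 4·14 + 19)/6 = 84/6 = 14; σ²_Costume fitting = ((19−9)/6)² = 2.778
te_Principal photography = (9 + 4·10 + 11)/6 = 60/6 = 10; σ²_Principal photography = ((11−9)/6)² = 0.111
te_Pickup shots = (1 + 4·5 + 15)/6 = 36/6 = 6; σ²_Pickup shots = ((15−1)/6)² = 5.444
te_Editing = (2 + 4·8 + 14)/6 = 48/6 = 8; σ²_Editing = ((14−2)/6)² = 4.000
te_Sound mix = (10 + 4·11 + 18)/6 = 72/6 = 12; σ²_Sound mix = ((18−10)/6)² = 1.778

Forward pass:
ES_Set construction = 0; EF_Set construction = 13
ES_Costume fitting = 13; EF_Costume fitting = 13+14 = 27
ES_Principal photography = 13; EF_Principal photography = 13+10 = 23
ES_Pickup shots = 13; EF_Pickup shots = 13+6 = 19
ES_Editing = 13; EF_Editing = 13+8 = 21
ES_Sound mix = max(EF_Costume fitting=27, EF_Principal photography=23, EF_Pickup shots=19, EF_Editing=21) = 27; EF_Sound mix = 27+12 = 39
Expected project duration μ = 39 hours. Critical path: Set construction → Costume fitting → Sound mix.

Variances on critical path: σ²_Set construction=0.444, σ²_Costume fitting=2.778, σ²_Sound mix=1.778.
Largest is σ²_Costume fitting = 2.778.

Costume fitting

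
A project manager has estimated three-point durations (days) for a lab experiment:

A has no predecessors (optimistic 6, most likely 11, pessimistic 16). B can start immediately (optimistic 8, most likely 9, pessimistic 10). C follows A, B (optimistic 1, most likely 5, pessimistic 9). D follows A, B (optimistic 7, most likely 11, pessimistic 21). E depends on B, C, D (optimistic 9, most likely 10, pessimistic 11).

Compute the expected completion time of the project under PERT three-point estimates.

te_A = (6 + 4·11 + 16)/6 = 66/6 = 11
te_B = (8 + 4·9 + 10)/6 = 54/6 = 9
te_C = (1 + 4·5 + 9)/6 = 30/6 = 5
te_D = (7 + 4·11 + 21)/6 = 72/6 = 12
te_E = (9 + 4·10 + 11)/6 = 60/6 = 10

Forward pass:
ES_A = 0; EF_A = 11
ES_B = 0; EF_B = 9
ES_C = max(EF_A=11, EF_B=9) = 11; EF_C = 11+5 = 16
ES_D = max(EF_A=11, EF_B=9) = 11; EF_D = 11+12 = 23
ES_E = max(EF_B=9, EF_C=16, EF_D=23) = 23; EF_E = 23+10 = 33
Expected project duration μ = 33 days. Critical path: A → D → E.

33 days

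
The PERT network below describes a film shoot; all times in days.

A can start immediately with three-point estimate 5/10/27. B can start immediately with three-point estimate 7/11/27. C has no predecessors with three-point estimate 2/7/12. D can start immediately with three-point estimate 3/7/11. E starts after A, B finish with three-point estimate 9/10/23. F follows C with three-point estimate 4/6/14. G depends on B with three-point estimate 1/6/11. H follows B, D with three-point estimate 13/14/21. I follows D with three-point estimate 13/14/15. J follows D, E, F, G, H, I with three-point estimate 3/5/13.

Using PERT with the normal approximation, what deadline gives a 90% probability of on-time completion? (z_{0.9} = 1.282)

te_A = (5 + 4·10 + 27)/6 = 72/6 = 12; σ²_A = ((27−5)/6)² = 13.444
te_B = (7 + 4·11 + 27)/6 = 78/6 = 13; σ²_B = ((27−7)/6)² = 11.111
te_C = (2 + 4·7 + 12)/6 = 42/6 = 7; σ²_C = ((12−2)/6)² = 2.778
te_D = (3 + 4·7 + 11)/6 = 42/6 = 7; σ²_D = ((11−3)/6)² = 1.778
te_E = (9 + 4·10 + 23)/6 = 72/6 = 12; σ²_E = ((23−9)/6)² = 5.444
te_F = (4 + 4·6 + 14)/6 = 42/6 = 7; σ²_F = ((14−4)/6)² = 2.778
te_G = (1 + 4·6 + 11)/6 = 36/6 = 6; σ²_G = ((11−1)/6)² = 2.778
te_H = (13 + 4·14 + 21)/6 = 90/6 = 15; σ²_H = ((21−13)/6)² = 1.778
te_I = (13 + 4·14 + 15)/6 = 84/6 = 14; σ²_I = ((15−13)/6)² = 0.111
te_J = (3 + 4·5 + 13)/6 = 36/6 = 6; σ²_J = ((13−3)/6)² = 2.778

Forward pass:
ES_A = 0; EF_A = 12
ES_B = 0; EF_B = 13
ES_C = 0; EF_C = 7
ES_D = 0; EF_D = 7
ES_E = max(EF_A=12, EF_B=13) = 13; EF_E = 13+12 = 25
ES_F = 7; EF_F = 7+7 = 14
ES_G = 13; EF_G = 13+6 = 19
ES_H = max(EF_B=13, EF_D=7) = 13; EF_H = 13+15 = 28
ES_I = 7; EF_I = 7+14 = 21
ES_J = max(EF_D=7, EF_E=25, EF_F=14, EF_G=19, EF_H=28, EF_I=21) = 28; EF_J = 28+6 = 34
Expected project duration μ = 34 days. Critical path: B → H → J.

Variance along critical path = 11.111 + 1.778 + 2.778 = 15.667; σ = 3.958 days.
D = μ + z·σ = 34 + 1.282·3.958 = 39.1 days

39.1 days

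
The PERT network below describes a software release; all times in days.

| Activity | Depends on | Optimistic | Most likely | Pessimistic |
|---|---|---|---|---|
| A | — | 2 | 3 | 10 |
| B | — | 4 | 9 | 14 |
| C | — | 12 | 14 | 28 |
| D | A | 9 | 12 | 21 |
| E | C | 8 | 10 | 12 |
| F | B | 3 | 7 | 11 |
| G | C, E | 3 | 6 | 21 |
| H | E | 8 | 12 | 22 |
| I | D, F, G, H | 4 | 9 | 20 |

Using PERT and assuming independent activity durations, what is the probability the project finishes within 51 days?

0.672

te_A = (2 + 4·3 + 10)/6 = 24/6 = 4; σ²_A = ((10−2)/6)² = 1.778
te_B = (4 + 4·9 + 14)/6 = 54/6 = 9; σ²_B = ((14−4)/6)² = 2.778
te_C = (12 + 4·14 + 28)/6 = 96/6 = 16; σ²_C = ((28−12)/6)² = 7.111
te_D = (9 + 4·12 + 21)/6 = 78/6 = 13; σ²_D = ((21−9)/6)² = 4.000
te_E = (8 + 4·10 + 12)/6 = 60/6 = 10; σ²_E = ((12−8)/6)² = 0.444
te_F = (3 + 4·7 + 11)/6 = 42/6 = 7; σ²_F = ((11−3)/6)² = 1.778
te_G = (3 + 4·6 + 21)/6 = 48/6 = 8; σ²_G = ((21−3)/6)² = 9.000
te_H = (8 + 4·12 + 22)/6 = 78/6 = 13; σ²_H = ((22−8)/6)² = 5.444
te_I = (4 + 4·9 + 20)/6 = 60/6 = 10; σ²_I = ((20−4)/6)² = 7.111

Forward pass:
ES_A = 0; EF_A = 4
ES_B = 0; EF_B = 9
ES_C = 0; EF_C = 16
ES_D = 4; EF_D = 4+13 = 17
ES_E = 16; EF_E = 16+10 = 26
ES_F = 9; EF_F = 9+7 = 16
ES_G = max(EF_C=16, EF_E=26) = 26; EF_G = 26+8 = 34
ES_H = 26; EF_H = 26+13 = 39
ES_I = max(EF_D=17, EF_F=16, EF_G=34, EF_H=39) = 39; EF_I = 39+10 = 49
Expected project duration μ = 49 days. Critical path: C → E → H → I.

Variance along critical path = 7.111 + 0.444 + 5.444 + 7.111 = 20.111; σ = √20.111 = 4.485 days.
Z = (51 − 49) / 4.485 = 0.446
P(T ≤ 51) = Φ(0.446) ≈ 0.672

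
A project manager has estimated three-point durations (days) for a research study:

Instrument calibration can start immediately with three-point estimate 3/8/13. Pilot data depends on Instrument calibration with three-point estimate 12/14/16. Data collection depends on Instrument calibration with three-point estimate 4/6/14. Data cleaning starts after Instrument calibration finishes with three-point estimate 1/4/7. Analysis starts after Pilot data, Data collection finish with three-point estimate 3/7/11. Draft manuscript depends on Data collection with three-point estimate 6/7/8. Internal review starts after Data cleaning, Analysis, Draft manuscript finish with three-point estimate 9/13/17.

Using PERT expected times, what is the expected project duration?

te_Instrument calibration = (3 + 4·8 + 13)/6 = 48/6 = 8
te_Pilot data = (12 + 4·14 + 16)/6 = 84/6 = 14
te_Data collection = (4 + 4·6 + 14)/6 = 42/6 = 7
te_Data cleaning = (1 + 4·4 + 7)/6 = 24/6 = 4
te_Analysis = (3 + 4·7 + 11)/6 = 42/6 = 7
te_Draft manuscript = (6 + 4·7 + 8)/6 = 42/6 = 7
te_Internal review = (9 + 4·13 + 17)/6 = 78/6 = 13

Forward pass:
ES_Instrument calibration = 0; EF_Instrument calibration = 8
ES_Pilot data = 8; EF_Pilot data = 8+14 = 22
ES_Data collection = 8; EF_Data collection = 8+7 = 15
ES_Data cleaning = 8; EF_Data cleaning = 8+4 = 12
ES_Analysis = max(EF_Pilot data=22, EF_Data collection=15) = 22; EF_Analysis = 22+7 = 29
ES_Draft manuscript = 15; EF_Draft manuscript = 15+7 = 22
ES_Internal review = max(EF_Data cleaning=12, EF_Analysis=29, EF_Draft manuscript=22) = 29; EF_Internal review = 29+13 = 42
Expected project duration μ = 42 days. Critical path: Instrument calibration → Pilot data → Analysis → Internal review.

42 days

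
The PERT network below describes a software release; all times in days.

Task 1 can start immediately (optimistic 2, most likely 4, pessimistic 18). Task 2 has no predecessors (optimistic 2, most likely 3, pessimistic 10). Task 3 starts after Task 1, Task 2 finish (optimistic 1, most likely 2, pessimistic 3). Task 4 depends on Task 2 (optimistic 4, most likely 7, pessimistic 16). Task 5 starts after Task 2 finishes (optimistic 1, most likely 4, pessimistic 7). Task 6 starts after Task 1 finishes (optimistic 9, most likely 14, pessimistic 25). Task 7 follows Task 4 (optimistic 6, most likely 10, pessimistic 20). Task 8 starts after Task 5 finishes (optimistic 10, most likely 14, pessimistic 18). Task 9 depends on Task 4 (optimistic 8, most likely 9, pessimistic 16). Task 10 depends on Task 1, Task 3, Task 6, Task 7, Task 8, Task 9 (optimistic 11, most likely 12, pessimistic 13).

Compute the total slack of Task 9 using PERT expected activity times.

1 days

te_Task 1 = (2 + 4·4 + 18)/6 = 36/6 = 6
te_Task 2 = (2 + 4·3 + 10)/6 = 24/6 = 4
te_Task 3 = (1 + 4·2 + 3)/6 = 12/6 = 2
te_Task 4 = (4 + 4·7 + 16)/6 = 48/6 = 8
te_Task 5 = (1 + 4·4 + 7)/6 = 24/6 = 4
te_Task 6 = (9 + 4·14 + 25)/6 = 90/6 = 15
te_Task 7 = (6 + 4·10 + 20)/6 = 66/6 = 11
te_Task 8 = (10 + 4·14 + 18)/6 = 84/6 = 14
te_Task 9 = (8 + 4·9 + 16)/6 = 60/6 = 10
te_Task 10 = (11 + 4·12 + 13)/6 = 72/6 = 12

Forward pass:
ES_Task 1 = 0; EF_Task 1 = 6
ES_Task 2 = 0; EF_Task 2 = 4
ES_Task 3 = max(EF_Task 1=6, EF_Task 2=4) = 6; EF_Task 3 = 6+2 = 8
ES_Task 4 = 4; EF_Task 4 = 4+8 = 12
ES_Task 5 = 4; EF_Task 5 = 4+4 = 8
ES_Task 6 = 6; EF_Task 6 = 6+15 = 21
ES_Task 7 = 12; EF_Task 7 = 12+11 = 23
ES_Task 8 = 8; EF_Task 8 = 8+14 = 22
ES_Task 9 = 12; EF_Task 9 = 12+10 = 22
ES_Task 10 = max(EF_Task 1=6, EF_Task 3=8, EF_Task 6=21, EF_Task 7=23, EF_Task 8=22, EF_Task 9=22) = 23; EF_Task 10 = 23+12 = 35
Expected project duration μ = 35 days. Critical path: Task 2 → Task 4 → Task 7 → Task 10.

Backward pass:
LF_Task 10 = 35; LS_Task 10 = 35−12 = 23
LF_Task 9 = LS_Task 10 = 23; LS_Task 9 = 23−10 = 13
LF_Task 8 = LS_Task 10 = 23; LS_Task 8 = 23−14 = 9
LF_Task 7 = LS_Task 10 = 23; LS_Task 7 = 23−11 = 12
LF_Task 6 = LS_Task 10 = 23; LS_Task 6 = 23−15 = 8
LF_Task 5 = LS_Task 8 = 9; LS_Task 5 = 9−4 = 5
LF_Task 4 = min(LS_Task 7=12, LS_Task 9=13) = 12; LS_Task 4 = 12−8 = 4
LF_Task 3 = LS_Task 10 = 23; LS_Task 3 = 23−2 = 21
LF_Task 2 = min(LS_Task 3=21, LS_Task 4=4, LS_Task 5=5) = 4; LS_Task 2 = 4−4 = 0
LF_Task 1 = min(LS_Task 3=21, LS_Task 6=8, LS_Task 10=23) = 8; LS_Task 1 = 8−6 = 2
Slack_Task 9 = LS_Task 9 − ES_Task 9 = 13 − 12 = 1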